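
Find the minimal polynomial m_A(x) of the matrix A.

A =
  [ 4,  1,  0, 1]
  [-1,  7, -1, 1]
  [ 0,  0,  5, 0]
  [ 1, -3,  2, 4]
x^3 - 15*x^2 + 75*x - 125

The characteristic polynomial is χ_A(x) = (x - 5)^4, so the eigenvalues are known. The minimal polynomial is
  m_A(x) = Π_λ (x − λ)^{k_λ}
where k_λ is the size of the *largest* Jordan block for λ (equivalently, the smallest k with (A − λI)^k v = 0 for every generalised eigenvector v of λ).

  λ = 5: largest Jordan block has size 3, contributing (x − 5)^3

So m_A(x) = (x - 5)^3 = x^3 - 15*x^2 + 75*x - 125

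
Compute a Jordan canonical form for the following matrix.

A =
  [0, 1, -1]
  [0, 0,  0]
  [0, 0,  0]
J_2(0) ⊕ J_1(0)

The characteristic polynomial is
  det(x·I − A) = x^3

Eigenvalues and multiplicities (the geometric multiplicity of λ is n − rank(A − λI), which equals the number of Jordan blocks for λ):
  λ = 0: algebraic multiplicity = 3, geometric multiplicity = 2

Determining the block sizes for each eigenvalue:
  λ = 0: 2 blocks summing to 3 forces exactly one block of size 2 and the rest size 1 → block sizes [2, 1]

Assembling the blocks gives a Jordan form
J =
  [0, 1, 0]
  [0, 0, 0]
  [0, 0, 0]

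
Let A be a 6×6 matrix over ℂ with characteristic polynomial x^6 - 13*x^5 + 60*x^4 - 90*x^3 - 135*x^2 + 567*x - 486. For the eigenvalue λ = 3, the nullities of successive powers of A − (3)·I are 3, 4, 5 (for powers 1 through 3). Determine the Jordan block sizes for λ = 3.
Block sizes for λ = 3: [3, 1, 1]

From the dimensions of kernels of powers, the number of Jordan blocks of size at least j is d_j − d_{j−1} where d_j = dim ker(N^j) (with d_0 = 0). Computing the differences gives [3, 1, 1].
The number of blocks of size exactly k is (#blocks of size ≥ k) − (#blocks of size ≥ k + 1), so the partition is: 2 block(s) of size 1, 1 block(s) of size 3.
In nonincreasing order the block sizes are [3, 1, 1].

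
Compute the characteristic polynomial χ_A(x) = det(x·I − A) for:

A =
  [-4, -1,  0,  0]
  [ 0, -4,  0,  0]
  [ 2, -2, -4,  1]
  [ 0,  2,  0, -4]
x^4 + 16*x^3 + 96*x^2 + 256*x + 256

Expanding det(x·I − A) (e.g. by cofactor expansion or by noting that A is similar to its Jordan form J, which has the same characteristic polynomial as A) gives
  χ_A(x) = x^4 + 16*x^3 + 96*x^2 + 256*x + 256
which factors as (x + 4)^4. The eigenvalues (with algebraic multiplicities) are λ = -4 with multiplicity 4.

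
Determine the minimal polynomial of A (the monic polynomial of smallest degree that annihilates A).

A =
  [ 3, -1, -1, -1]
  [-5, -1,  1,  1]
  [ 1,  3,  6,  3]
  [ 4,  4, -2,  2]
x^4 - 10*x^3 + 24*x^2 + 32*x - 128

The characteristic polynomial is χ_A(x) = (x - 4)^3*(x + 2), so the eigenvalues are known. The minimal polynomial is
  m_A(x) = Π_λ (x − λ)^{k_λ}
where k_λ is the size of the *largest* Jordan block for λ (equivalently, the smallest k with (A − λI)^k v = 0 for every generalised eigenvector v of λ).

  λ = -2: largest Jordan block has size 1, contributing (x + 2)
  λ = 4: largest Jordan block has size 3, contributing (x − 4)^3

So m_A(x) = (x - 4)^3*(x + 2) = x^4 - 10*x^3 + 24*x^2 + 32*x - 128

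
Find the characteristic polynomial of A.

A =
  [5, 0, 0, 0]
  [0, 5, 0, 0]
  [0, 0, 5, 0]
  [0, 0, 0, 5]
x^4 - 20*x^3 + 150*x^2 - 500*x + 625

Expanding det(x·I − A) (e.g. by cofactor expansion or by noting that A is similar to its Jordan form J, which has the same characteristic polynomial as A) gives
  χ_A(x) = x^4 - 20*x^3 + 150*x^2 - 500*x + 625
which factors as (x - 5)^4. The eigenvalues (with algebraic multiplicities) are λ = 5 with multiplicity 4.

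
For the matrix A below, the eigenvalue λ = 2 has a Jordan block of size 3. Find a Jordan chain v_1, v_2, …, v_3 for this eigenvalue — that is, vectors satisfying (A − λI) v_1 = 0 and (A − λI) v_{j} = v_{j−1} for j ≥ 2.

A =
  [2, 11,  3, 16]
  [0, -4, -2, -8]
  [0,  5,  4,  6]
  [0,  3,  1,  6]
A Jordan chain for λ = 2 of length 3:
v_1 = (-3, 2, -2, -1)ᵀ
v_2 = (11, -6, 5, 3)ᵀ
v_3 = (0, 1, 0, 0)ᵀ

Let N = A − (2)·I. We want v_3 with N^3 v_3 = 0 but N^2 v_3 ≠ 0; then v_{j-1} := N · v_j for j = 3, …, 2.

Pick v_3 = (0, 1, 0, 0)ᵀ.
Then v_2 = N · v_3 = (11, -6, 5, 3)ᵀ.
Then v_1 = N · v_2 = (-3, 2, -2, -1)ᵀ.

Sanity check: (A − (2)·I) v_1 = (0, 0, 0, 0)ᵀ = 0. ✓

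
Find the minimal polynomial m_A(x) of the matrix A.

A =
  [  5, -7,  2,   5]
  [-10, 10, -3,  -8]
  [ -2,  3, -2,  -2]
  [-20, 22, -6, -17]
x^3 + 3*x^2 + 3*x + 1

The characteristic polynomial is χ_A(x) = (x + 1)^4, so the eigenvalues are known. The minimal polynomial is
  m_A(x) = Π_λ (x − λ)^{k_λ}
where k_λ is the size of the *largest* Jordan block for λ (equivalently, the smallest k with (A − λI)^k v = 0 for every generalised eigenvector v of λ).

  λ = -1: largest Jordan block has size 3, contributing (x + 1)^3

So m_A(x) = (x + 1)^3 = x^3 + 3*x^2 + 3*x + 1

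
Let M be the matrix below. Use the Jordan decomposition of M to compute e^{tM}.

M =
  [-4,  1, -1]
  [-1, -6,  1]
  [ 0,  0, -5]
e^{tM} =
  [t*exp(-5*t) + exp(-5*t), t*exp(-5*t), -t*exp(-5*t)]
  [-t*exp(-5*t), -t*exp(-5*t) + exp(-5*t), t*exp(-5*t)]
  [0, 0, exp(-5*t)]

Strategy: write M = P · J · P⁻¹ where J is a Jordan canonical form, so e^{tM} = P · e^{tJ} · P⁻¹, and e^{tJ} can be computed block-by-block.

M has Jordan form
J =
  [-5,  1,  0]
  [ 0, -5,  0]
  [ 0,  0, -5]
(up to reordering of blocks).

Per-block formulas:
  For a 2×2 Jordan block J_2(-5): exp(t · J_2(-5)) = e^(-5t)·(I + t·N), where N is the 2×2 nilpotent shift.
  For a 1×1 block at λ = -5: exp(t · [-5]) = [e^(-5t)].

After assembling e^{tJ} and conjugating by P, we get:

e^{tM} =
  [t*exp(-5*t) + exp(-5*t), t*exp(-5*t), -t*exp(-5*t)]
  [-t*exp(-5*t), -t*exp(-5*t) + exp(-5*t), t*exp(-5*t)]
  [0, 0, exp(-5*t)]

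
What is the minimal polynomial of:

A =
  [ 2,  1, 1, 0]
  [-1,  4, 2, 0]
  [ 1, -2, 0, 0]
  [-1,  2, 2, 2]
x^3 - 6*x^2 + 12*x - 8

The characteristic polynomial is χ_A(x) = (x - 2)^4, so the eigenvalues are known. The minimal polynomial is
  m_A(x) = Π_λ (x − λ)^{k_λ}
where k_λ is the size of the *largest* Jordan block for λ (equivalently, the smallest k with (A − λI)^k v = 0 for every generalised eigenvector v of λ).

  λ = 2: largest Jordan block has size 3, contributing (x − 2)^3

So m_A(x) = (x - 2)^3 = x^3 - 6*x^2 + 12*x - 8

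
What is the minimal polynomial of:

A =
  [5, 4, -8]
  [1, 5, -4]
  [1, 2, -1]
x^2 - 6*x + 9

The characteristic polynomial is χ_A(x) = (x - 3)^3, so the eigenvalues are known. The minimal polynomial is
  m_A(x) = Π_λ (x − λ)^{k_λ}
where k_λ is the size of the *largest* Jordan block for λ (equivalently, the smallest k with (A − λI)^k v = 0 for every generalised eigenvector v of λ).

  λ = 3: largest Jordan block has size 2, contributing (x − 3)^2

So m_A(x) = (x - 3)^2 = x^2 - 6*x + 9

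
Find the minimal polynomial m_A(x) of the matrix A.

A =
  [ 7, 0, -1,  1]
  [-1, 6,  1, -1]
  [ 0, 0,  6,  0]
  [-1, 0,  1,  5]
x^2 - 12*x + 36

The characteristic polynomial is χ_A(x) = (x - 6)^4, so the eigenvalues are known. The minimal polynomial is
  m_A(x) = Π_λ (x − λ)^{k_λ}
where k_λ is the size of the *largest* Jordan block for λ (equivalently, the smallest k with (A − λI)^k v = 0 for every generalised eigenvector v of λ).

  λ = 6: largest Jordan block has size 2, contributing (x − 6)^2

So m_A(x) = (x - 6)^2 = x^2 - 12*x + 36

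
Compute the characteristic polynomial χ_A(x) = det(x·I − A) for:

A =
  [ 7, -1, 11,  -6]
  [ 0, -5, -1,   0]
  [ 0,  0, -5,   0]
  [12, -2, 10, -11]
x^4 + 14*x^3 + 60*x^2 + 50*x - 125

Expanding det(x·I − A) (e.g. by cofactor expansion or by noting that A is similar to its Jordan form J, which has the same characteristic polynomial as A) gives
  χ_A(x) = x^4 + 14*x^3 + 60*x^2 + 50*x - 125
which factors as (x - 1)*(x + 5)^3. The eigenvalues (with algebraic multiplicities) are λ = -5 with multiplicity 3, λ = 1 with multiplicity 1.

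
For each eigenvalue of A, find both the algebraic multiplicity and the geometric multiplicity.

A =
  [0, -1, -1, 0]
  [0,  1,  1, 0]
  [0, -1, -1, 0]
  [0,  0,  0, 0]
λ = 0: alg = 4, geom = 3

Step 1 — factor the characteristic polynomial to read off the algebraic multiplicities:
  χ_A(x) = x^4

Step 2 — compute geometric multiplicities via the rank-nullity identity g(λ) = n − rank(A − λI):
  rank(A − (0)·I) = 1, so dim ker(A − (0)·I) = n − 1 = 3

Summary:
  λ = 0: algebraic multiplicity = 4, geometric multiplicity = 3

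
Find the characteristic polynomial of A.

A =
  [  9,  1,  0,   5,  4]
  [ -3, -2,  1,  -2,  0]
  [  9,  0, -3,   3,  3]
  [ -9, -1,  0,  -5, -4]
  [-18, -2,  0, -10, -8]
x^5 + 9*x^4 + 27*x^3 + 27*x^2

Expanding det(x·I − A) (e.g. by cofactor expansion or by noting that A is similar to its Jordan form J, which has the same characteristic polynomial as A) gives
  χ_A(x) = x^5 + 9*x^4 + 27*x^3 + 27*x^2
which factors as x^2*(x + 3)^3. The eigenvalues (with algebraic multiplicities) are λ = -3 with multiplicity 3, λ = 0 with multiplicity 2.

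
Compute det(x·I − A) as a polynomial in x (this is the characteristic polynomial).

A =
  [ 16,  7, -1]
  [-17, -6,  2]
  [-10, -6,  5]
x^3 - 15*x^2 + 75*x - 125

Expanding det(x·I − A) (e.g. by cofactor expansion or by noting that A is similar to its Jordan form J, which has the same characteristic polynomial as A) gives
  χ_A(x) = x^3 - 15*x^2 + 75*x - 125
which factors as (x - 5)^3. The eigenvalues (with algebraic multiplicities) are λ = 5 with multiplicity 3.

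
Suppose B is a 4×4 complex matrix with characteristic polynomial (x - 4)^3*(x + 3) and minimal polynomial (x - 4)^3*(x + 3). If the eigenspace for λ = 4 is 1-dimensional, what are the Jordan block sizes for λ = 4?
Block sizes for λ = 4: [3]

Step 1 — from the characteristic polynomial, algebraic multiplicity of λ = 4 is 3. From dim ker(B − (4)·I) = 1, there are exactly 1 Jordan blocks for λ = 4.
Step 2 — from the minimal polynomial, the factor (x − 4)^3 tells us the largest block for λ = 4 has size 3.
Step 3 — with total size 3, 1 blocks, and largest block 3, the block sizes (in nonincreasing order) are [3].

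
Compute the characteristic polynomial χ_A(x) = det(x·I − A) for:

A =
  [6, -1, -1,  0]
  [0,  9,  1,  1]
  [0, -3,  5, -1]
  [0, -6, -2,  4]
x^4 - 24*x^3 + 216*x^2 - 864*x + 1296

Expanding det(x·I − A) (e.g. by cofactor expansion or by noting that A is similar to its Jordan form J, which has the same characteristic polynomial as A) gives
  χ_A(x) = x^4 - 24*x^3 + 216*x^2 - 864*x + 1296
which factors as (x - 6)^4. The eigenvalues (with algebraic multiplicities) are λ = 6 with multiplicity 4.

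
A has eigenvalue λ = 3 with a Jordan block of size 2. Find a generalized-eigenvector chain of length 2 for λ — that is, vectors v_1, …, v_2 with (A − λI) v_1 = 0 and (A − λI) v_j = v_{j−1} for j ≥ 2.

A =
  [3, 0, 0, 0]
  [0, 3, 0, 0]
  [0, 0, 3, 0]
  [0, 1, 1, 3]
A Jordan chain for λ = 3 of length 2:
v_1 = (0, 0, 0, 1)ᵀ
v_2 = (0, 1, 0, 0)ᵀ

Let N = A − (3)·I. We want v_2 with N^2 v_2 = 0 but N^1 v_2 ≠ 0; then v_{j-1} := N · v_j for j = 2, …, 2.

Pick v_2 = (0, 1, 0, 0)ᵀ.
Then v_1 = N · v_2 = (0, 0, 0, 1)ᵀ.

Sanity check: (A − (3)·I) v_1 = (0, 0, 0, 0)ᵀ = 0. ✓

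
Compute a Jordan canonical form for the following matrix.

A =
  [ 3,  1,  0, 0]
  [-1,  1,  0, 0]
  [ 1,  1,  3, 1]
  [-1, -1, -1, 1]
J_2(2) ⊕ J_2(2)

The characteristic polynomial is
  det(x·I − A) = x^4 - 8*x^3 + 24*x^2 - 32*x + 16 = (x - 2)^4

Eigenvalues and multiplicities (the geometric multiplicity of λ is n − rank(A − λI), which equals the number of Jordan blocks for λ):
  λ = 2: algebraic multiplicity = 4, geometric multiplicity = 2

Determining the block sizes for each eigenvalue:
  λ = 2: with am = 4 and gm = 2, the partition is not yet determined (e.g. several partitions of 4 into 2 parts exist). Let N = A − (2)·I. Computing rank(N^1) = 2, rank(N^2) = 0; the number of blocks of size ≥ j is rank(N^{j−1}) − rank(N^j), giving [2, 2]. So we have 2 block(s) of size 2 → block sizes [2, 2]

Assembling the blocks gives a Jordan form
J =
  [2, 1, 0, 0]
  [0, 2, 0, 0]
  [0, 0, 2, 1]
  [0, 0, 0, 2]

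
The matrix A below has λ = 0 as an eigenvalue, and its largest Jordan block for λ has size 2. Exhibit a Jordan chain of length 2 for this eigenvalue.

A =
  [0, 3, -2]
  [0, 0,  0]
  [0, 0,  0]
A Jordan chain for λ = 0 of length 2:
v_1 = (3, 0, 0)ᵀ
v_2 = (0, 1, 0)ᵀ

Let N = A − (0)·I. We want v_2 with N^2 v_2 = 0 but N^1 v_2 ≠ 0; then v_{j-1} := N · v_j for j = 2, …, 2.

Pick v_2 = (0, 1, 0)ᵀ.
Then v_1 = N · v_2 = (3, 0, 0)ᵀ.

Sanity check: (A − (0)·I) v_1 = (0, 0, 0)ᵀ = 0. ✓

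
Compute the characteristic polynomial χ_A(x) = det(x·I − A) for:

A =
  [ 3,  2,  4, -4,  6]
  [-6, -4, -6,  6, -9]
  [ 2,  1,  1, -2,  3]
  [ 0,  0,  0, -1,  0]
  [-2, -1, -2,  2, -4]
x^5 + 5*x^4 + 10*x^3 + 10*x^2 + 5*x + 1

Expanding det(x·I − A) (e.g. by cofactor expansion or by noting that A is similar to its Jordan form J, which has the same characteristic polynomial as A) gives
  χ_A(x) = x^5 + 5*x^4 + 10*x^3 + 10*x^2 + 5*x + 1
which factors as (x + 1)^5. The eigenvalues (with algebraic multiplicities) are λ = -1 with multiplicity 5.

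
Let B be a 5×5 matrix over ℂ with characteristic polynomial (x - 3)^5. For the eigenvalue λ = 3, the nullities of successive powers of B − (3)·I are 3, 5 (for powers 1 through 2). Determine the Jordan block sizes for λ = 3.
Block sizes for λ = 3: [2, 2, 1]

From the dimensions of kernels of powers, the number of Jordan blocks of size at least j is d_j − d_{j−1} where d_j = dim ker(N^j) (with d_0 = 0). Computing the differences gives [3, 2].
The number of blocks of size exactly k is (#blocks of size ≥ k) − (#blocks of size ≥ k + 1), so the partition is: 1 block(s) of size 1, 2 block(s) of size 2.
In nonincreasing order the block sizes are [2, 2, 1].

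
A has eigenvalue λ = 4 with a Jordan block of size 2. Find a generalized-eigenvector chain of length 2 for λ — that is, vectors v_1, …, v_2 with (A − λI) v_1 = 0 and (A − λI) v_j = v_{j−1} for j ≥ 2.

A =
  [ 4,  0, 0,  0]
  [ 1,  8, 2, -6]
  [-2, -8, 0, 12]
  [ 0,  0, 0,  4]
A Jordan chain for λ = 4 of length 2:
v_1 = (0, 1, -2, 0)ᵀ
v_2 = (1, 0, 0, 0)ᵀ

Let N = A − (4)·I. We want v_2 with N^2 v_2 = 0 but N^1 v_2 ≠ 0; then v_{j-1} := N · v_j for j = 2, …, 2.

Pick v_2 = (1, 0, 0, 0)ᵀ.
Then v_1 = N · v_2 = (0, 1, -2, 0)ᵀ.

Sanity check: (A − (4)·I) v_1 = (0, 0, 0, 0)ᵀ = 0. ✓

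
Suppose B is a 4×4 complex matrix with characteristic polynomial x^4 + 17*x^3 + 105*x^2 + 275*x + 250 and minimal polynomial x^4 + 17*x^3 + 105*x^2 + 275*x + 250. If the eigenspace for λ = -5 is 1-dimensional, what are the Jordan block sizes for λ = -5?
Block sizes for λ = -5: [3]

Step 1 — from the characteristic polynomial, algebraic multiplicity of λ = -5 is 3. From dim ker(B − (-5)·I) = 1, there are exactly 1 Jordan blocks for λ = -5.
Step 2 — from the minimal polynomial, the factor (x + 5)^3 tells us the largest block for λ = -5 has size 3.
Step 3 — with total size 3, 1 blocks, and largest block 3, the block sizes (in nonincreasing order) are [3].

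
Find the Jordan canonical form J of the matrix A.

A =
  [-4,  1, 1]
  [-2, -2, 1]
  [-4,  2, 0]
J_3(-2)

The characteristic polynomial is
  det(x·I − A) = x^3 + 6*x^2 + 12*x + 8 = (x + 2)^3

Eigenvalues and multiplicities (the geometric multiplicity of λ is n − rank(A − λI), which equals the number of Jordan blocks for λ):
  λ = -2: algebraic multiplicity = 3, geometric multiplicity = 1

Determining the block sizes for each eigenvalue:
  λ = -2: one block (gm = 1), so the single block has size am = 3 → block sizes [3]

Assembling the blocks gives a Jordan form
J =
  [-2,  1,  0]
  [ 0, -2,  1]
  [ 0,  0, -2]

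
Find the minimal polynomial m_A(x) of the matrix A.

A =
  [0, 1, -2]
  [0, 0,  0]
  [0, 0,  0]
x^2

The characteristic polynomial is χ_A(x) = x^3, so the eigenvalues are known. The minimal polynomial is
  m_A(x) = Π_λ (x − λ)^{k_λ}
where k_λ is the size of the *largest* Jordan block for λ (equivalently, the smallest k with (A − λI)^k v = 0 for every generalised eigenvector v of λ).

  λ = 0: largest Jordan block has size 2, contributing (x − 0)^2

So m_A(x) = x^2 = x^2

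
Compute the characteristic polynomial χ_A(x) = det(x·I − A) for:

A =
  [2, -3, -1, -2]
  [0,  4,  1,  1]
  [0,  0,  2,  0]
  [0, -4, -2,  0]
x^4 - 8*x^3 + 24*x^2 - 32*x + 16

Expanding det(x·I − A) (e.g. by cofactor expansion or by noting that A is similar to its Jordan form J, which has the same characteristic polynomial as A) gives
  χ_A(x) = x^4 - 8*x^3 + 24*x^2 - 32*x + 16
which factors as (x - 2)^4. The eigenvalues (with algebraic multiplicities) are λ = 2 with multiplicity 4.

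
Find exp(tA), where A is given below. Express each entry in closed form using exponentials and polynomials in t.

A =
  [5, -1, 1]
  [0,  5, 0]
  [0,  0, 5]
e^{tA} =
  [exp(5*t), -t*exp(5*t), t*exp(5*t)]
  [0, exp(5*t), 0]
  [0, 0, exp(5*t)]

Strategy: write A = P · J · P⁻¹ where J is a Jordan canonical form, so e^{tA} = P · e^{tJ} · P⁻¹, and e^{tJ} can be computed block-by-block.

A has Jordan form
J =
  [5, 1, 0]
  [0, 5, 0]
  [0, 0, 5]
(up to reordering of blocks).

Per-block formulas:
  For a 2×2 Jordan block J_2(5): exp(t · J_2(5)) = e^(5t)·(I + t·N), where N is the 2×2 nilpotent shift.
  For a 1×1 block at λ = 5: exp(t · [5]) = [e^(5t)].

After assembling e^{tJ} and conjugating by P, we get:

e^{tA} =
  [exp(5*t), -t*exp(5*t), t*exp(5*t)]
  [0, exp(5*t), 0]
  [0, 0, exp(5*t)]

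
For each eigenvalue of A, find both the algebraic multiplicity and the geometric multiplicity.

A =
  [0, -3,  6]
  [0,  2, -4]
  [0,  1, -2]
λ = 0: alg = 3, geom = 2

Step 1 — factor the characteristic polynomial to read off the algebraic multiplicities:
  χ_A(x) = x^3

Step 2 — compute geometric multiplicities via the rank-nullity identity g(λ) = n − rank(A − λI):
  rank(A − (0)·I) = 1, so dim ker(A − (0)·I) = n − 1 = 2

Summary:
  λ = 0: algebraic multiplicity = 3, geometric multiplicity = 2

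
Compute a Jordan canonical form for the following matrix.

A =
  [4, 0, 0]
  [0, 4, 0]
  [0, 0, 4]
J_1(4) ⊕ J_1(4) ⊕ J_1(4)

The characteristic polynomial is
  det(x·I − A) = x^3 - 12*x^2 + 48*x - 64 = (x - 4)^3

Eigenvalues and multiplicities (the geometric multiplicity of λ is n − rank(A − λI), which equals the number of Jordan blocks for λ):
  λ = 4: algebraic multiplicity = 3, geometric multiplicity = 3

Determining the block sizes for each eigenvalue:
  λ = 4: gm = am = 3, so every block has size 1 → block sizes [1, 1, 1]

Assembling the blocks gives a Jordan form
J =
  [4, 0, 0]
  [0, 4, 0]
  [0, 0, 4]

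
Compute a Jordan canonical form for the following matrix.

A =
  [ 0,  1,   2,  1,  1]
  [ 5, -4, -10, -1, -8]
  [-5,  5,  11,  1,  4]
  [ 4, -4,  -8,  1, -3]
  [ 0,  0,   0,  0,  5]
J_2(1) ⊕ J_1(1) ⊕ J_2(5)

The characteristic polynomial is
  det(x·I − A) = x^5 - 13*x^4 + 58*x^3 - 106*x^2 + 85*x - 25 = (x - 5)^2*(x - 1)^3

Eigenvalues and multiplicities (the geometric multiplicity of λ is n − rank(A − λI), which equals the number of Jordan blocks for λ):
  λ = 1: algebraic multiplicity = 3, geometric multiplicity = 2
  λ = 5: algebraic multiplicity = 2, geometric multiplicity = 1

Determining the block sizes for each eigenvalue:
  λ = 1: 2 blocks summing to 3 forces exactly one block of size 2 and the rest size 1 → block sizes [2, 1]
  λ = 5: one block (gm = 1), so the single block has size am = 2 → block sizes [2]

Assembling the blocks gives a Jordan form
J =
  [1, 1, 0, 0, 0]
  [0, 1, 0, 0, 0]
  [0, 0, 1, 0, 0]
  [0, 0, 0, 5, 1]
  [0, 0, 0, 0, 5]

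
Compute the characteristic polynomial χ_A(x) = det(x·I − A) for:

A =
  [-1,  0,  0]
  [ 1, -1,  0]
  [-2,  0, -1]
x^3 + 3*x^2 + 3*x + 1

Expanding det(x·I − A) (e.g. by cofactor expansion or by noting that A is similar to its Jordan form J, which has the same characteristic polynomial as A) gives
  χ_A(x) = x^3 + 3*x^2 + 3*x + 1
which factors as (x + 1)^3. The eigenvalues (with algebraic multiplicities) are λ = -1 with multiplicity 3.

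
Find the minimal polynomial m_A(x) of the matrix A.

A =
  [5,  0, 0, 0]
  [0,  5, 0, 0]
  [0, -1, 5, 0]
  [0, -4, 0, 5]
x^2 - 10*x + 25

The characteristic polynomial is χ_A(x) = (x - 5)^4, so the eigenvalues are known. The minimal polynomial is
  m_A(x) = Π_λ (x − λ)^{k_λ}
where k_λ is the size of the *largest* Jordan block for λ (equivalently, the smallest k with (A − λI)^k v = 0 for every generalised eigenvector v of λ).

  λ = 5: largest Jordan block has size 2, contributing (x − 5)^2

So m_A(x) = (x - 5)^2 = x^2 - 10*x + 25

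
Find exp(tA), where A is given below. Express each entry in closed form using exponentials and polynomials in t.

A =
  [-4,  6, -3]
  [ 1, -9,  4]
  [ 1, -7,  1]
e^{tA} =
  [3*t^2*exp(-4*t)/2 + exp(-4*t), -9*t^2*exp(-4*t)/2 + 6*t*exp(-4*t), 9*t^2*exp(-4*t)/2 - 3*t*exp(-4*t)]
  [-t^2*exp(-4*t)/2 + t*exp(-4*t), 3*t^2*exp(-4*t)/2 - 5*t*exp(-4*t) + exp(-4*t), -3*t^2*exp(-4*t)/2 + 4*t*exp(-4*t)]
  [-t^2*exp(-4*t) + t*exp(-4*t), 3*t^2*exp(-4*t) - 7*t*exp(-4*t), -3*t^2*exp(-4*t) + 5*t*exp(-4*t) + exp(-4*t)]

Strategy: write A = P · J · P⁻¹ where J is a Jordan canonical form, so e^{tA} = P · e^{tJ} · P⁻¹, and e^{tJ} can be computed block-by-block.

A has Jordan form
J =
  [-4,  1,  0]
  [ 0, -4,  1]
  [ 0,  0, -4]
(up to reordering of blocks).

Per-block formulas:
  For a 3×3 Jordan block J_3(-4): exp(t · J_3(-4)) = e^(-4t)·(I + t·N + (t^2/2)·N^2), where N is the 3×3 nilpotent shift.

After assembling e^{tJ} and conjugating by P, we get:

e^{tA} =
  [3*t^2*exp(-4*t)/2 + exp(-4*t), -9*t^2*exp(-4*t)/2 + 6*t*exp(-4*t), 9*t^2*exp(-4*t)/2 - 3*t*exp(-4*t)]
  [-t^2*exp(-4*t)/2 + t*exp(-4*t), 3*t^2*exp(-4*t)/2 - 5*t*exp(-4*t) + exp(-4*t), -3*t^2*exp(-4*t)/2 + 4*t*exp(-4*t)]
  [-t^2*exp(-4*t) + t*exp(-4*t), 3*t^2*exp(-4*t) - 7*t*exp(-4*t), -3*t^2*exp(-4*t) + 5*t*exp(-4*t) + exp(-4*t)]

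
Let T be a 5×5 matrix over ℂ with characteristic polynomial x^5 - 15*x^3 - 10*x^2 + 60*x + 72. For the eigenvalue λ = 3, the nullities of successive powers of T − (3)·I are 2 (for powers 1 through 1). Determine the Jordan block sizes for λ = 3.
Block sizes for λ = 3: [1, 1]

From the dimensions of kernels of powers, the number of Jordan blocks of size at least j is d_j − d_{j−1} where d_j = dim ker(N^j) (with d_0 = 0). Computing the differences gives [2].
The number of blocks of size exactly k is (#blocks of size ≥ k) − (#blocks of size ≥ k + 1), so the partition is: 2 block(s) of size 1.
In nonincreasing order the block sizes are [1, 1].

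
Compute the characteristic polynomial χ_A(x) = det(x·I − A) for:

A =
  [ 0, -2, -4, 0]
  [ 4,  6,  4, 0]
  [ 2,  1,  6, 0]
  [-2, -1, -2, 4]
x^4 - 16*x^3 + 96*x^2 - 256*x + 256

Expanding det(x·I − A) (e.g. by cofactor expansion or by noting that A is similar to its Jordan form J, which has the same characteristic polynomial as A) gives
  χ_A(x) = x^4 - 16*x^3 + 96*x^2 - 256*x + 256
which factors as (x - 4)^4. The eigenvalues (with algebraic multiplicities) are λ = 4 with multiplicity 4.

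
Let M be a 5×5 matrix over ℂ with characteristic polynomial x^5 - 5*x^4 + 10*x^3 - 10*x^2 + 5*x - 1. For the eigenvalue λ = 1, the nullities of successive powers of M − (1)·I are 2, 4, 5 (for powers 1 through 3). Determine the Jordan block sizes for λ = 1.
Block sizes for λ = 1: [3, 2]

From the dimensions of kernels of powers, the number of Jordan blocks of size at least j is d_j − d_{j−1} where d_j = dim ker(N^j) (with d_0 = 0). Computing the differences gives [2, 2, 1].
The number of blocks of size exactly k is (#blocks of size ≥ k) − (#blocks of size ≥ k + 1), so the partition is: 1 block(s) of size 2, 1 block(s) of size 3.
In nonincreasing order the block sizes are [3, 2].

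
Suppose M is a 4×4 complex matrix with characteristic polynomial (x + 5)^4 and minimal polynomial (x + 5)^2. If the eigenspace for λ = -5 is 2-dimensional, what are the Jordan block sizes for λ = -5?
Block sizes for λ = -5: [2, 2]

Step 1 — from the characteristic polynomial, algebraic multiplicity of λ = -5 is 4. From dim ker(M − (-5)·I) = 2, there are exactly 2 Jordan blocks for λ = -5.
Step 2 — from the minimal polynomial, the factor (x + 5)^2 tells us the largest block for λ = -5 has size 2.
Step 3 — with total size 4, 2 blocks, and largest block 2, the block sizes (in nonincreasing order) are [2, 2].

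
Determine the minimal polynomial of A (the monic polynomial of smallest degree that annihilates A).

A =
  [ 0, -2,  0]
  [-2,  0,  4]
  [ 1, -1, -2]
x^3 + 2*x^2

The characteristic polynomial is χ_A(x) = x^2*(x + 2), so the eigenvalues are known. The minimal polynomial is
  m_A(x) = Π_λ (x − λ)^{k_λ}
where k_λ is the size of the *largest* Jordan block for λ (equivalently, the smallest k with (A − λI)^k v = 0 for every generalised eigenvector v of λ).

  λ = -2: largest Jordan block has size 1, contributing (x + 2)
  λ = 0: largest Jordan block has size 2, contributing (x − 0)^2

So m_A(x) = x^2*(x + 2) = x^3 + 2*x^2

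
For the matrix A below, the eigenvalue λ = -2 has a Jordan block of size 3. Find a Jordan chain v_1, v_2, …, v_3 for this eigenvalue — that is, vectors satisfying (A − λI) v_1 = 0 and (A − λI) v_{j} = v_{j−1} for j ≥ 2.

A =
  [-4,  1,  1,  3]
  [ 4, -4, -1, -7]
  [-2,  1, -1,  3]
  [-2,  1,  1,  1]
A Jordan chain for λ = -2 of length 3:
v_1 = (1, -2, 1, 1)ᵀ
v_2 = (1, -1, 1, 1)ᵀ
v_3 = (0, 0, 1, 0)ᵀ

Let N = A − (-2)·I. We want v_3 with N^3 v_3 = 0 but N^2 v_3 ≠ 0; then v_{j-1} := N · v_j for j = 3, …, 2.

Pick v_3 = (0, 0, 1, 0)ᵀ.
Then v_2 = N · v_3 = (1, -1, 1, 1)ᵀ.
Then v_1 = N · v_2 = (1, -2, 1, 1)ᵀ.

Sanity check: (A − (-2)·I) v_1 = (0, 0, 0, 0)ᵀ = 0. ✓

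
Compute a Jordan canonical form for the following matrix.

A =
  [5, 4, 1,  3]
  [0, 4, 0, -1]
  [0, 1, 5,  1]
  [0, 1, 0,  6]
J_2(5) ⊕ J_2(5)

The characteristic polynomial is
  det(x·I − A) = x^4 - 20*x^3 + 150*x^2 - 500*x + 625 = (x - 5)^4

Eigenvalues and multiplicities (the geometric multiplicity of λ is n − rank(A − λI), which equals the number of Jordan blocks for λ):
  λ = 5: algebraic multiplicity = 4, geometric multiplicity = 2

Determining the block sizes for each eigenvalue:
  λ = 5: with am = 4 and gm = 2, the partition is not yet determined (e.g. several partitions of 4 into 2 parts exist). Let N = A − (5)·I. Computing rank(N^1) = 2, rank(N^2) = 0; the number of blocks of size ≥ j is rank(N^{j−1}) − rank(N^j), giving [2, 2]. So we have 2 block(s) of size 2 → block sizes [2, 2]

Assembling the blocks gives a Jordan form
J =
  [5, 1, 0, 0]
  [0, 5, 0, 0]
  [0, 0, 5, 1]
  [0, 0, 0, 5]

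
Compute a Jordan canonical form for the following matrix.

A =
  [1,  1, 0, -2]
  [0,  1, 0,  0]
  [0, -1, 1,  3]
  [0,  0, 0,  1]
J_2(1) ⊕ J_2(1)

The characteristic polynomial is
  det(x·I − A) = x^4 - 4*x^3 + 6*x^2 - 4*x + 1 = (x - 1)^4

Eigenvalues and multiplicities (the geometric multiplicity of λ is n − rank(A − λI), which equals the number of Jordan blocks for λ):
  λ = 1: algebraic multiplicity = 4, geometric multiplicity = 2

Determining the block sizes for each eigenvalue:
  λ = 1: with am = 4 and gm = 2, the partition is not yet determined (e.g. several partitions of 4 into 2 parts exist). Let N = A − (1)·I. Computing rank(N^1) = 2, rank(N^2) = 0; the number of blocks of size ≥ j is rank(N^{j−1}) − rank(N^j), giving [2, 2]. So we have 2 block(s) of size 2 → block sizes [2, 2]

Assembling the blocks gives a Jordan form
J =
  [1, 1, 0, 0]
  [0, 1, 0, 0]
  [0, 0, 1, 1]
  [0, 0, 0, 1]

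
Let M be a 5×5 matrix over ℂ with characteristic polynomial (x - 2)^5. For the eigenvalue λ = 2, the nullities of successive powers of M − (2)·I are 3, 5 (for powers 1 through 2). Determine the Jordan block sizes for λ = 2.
Block sizes for λ = 2: [2, 2, 1]

From the dimensions of kernels of powers, the number of Jordan blocks of size at least j is d_j − d_{j−1} where d_j = dim ker(N^j) (with d_0 = 0). Computing the differences gives [3, 2].
The number of blocks of size exactly k is (#blocks of size ≥ k) − (#blocks of size ≥ k + 1), so the partition is: 1 block(s) of size 1, 2 block(s) of size 2.
In nonincreasing order the block sizes are [2, 2, 1].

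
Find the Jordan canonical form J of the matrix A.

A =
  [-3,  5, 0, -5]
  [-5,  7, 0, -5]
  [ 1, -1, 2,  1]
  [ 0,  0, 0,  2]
J_2(2) ⊕ J_1(2) ⊕ J_1(2)

The characteristic polynomial is
  det(x·I − A) = x^4 - 8*x^3 + 24*x^2 - 32*x + 16 = (x - 2)^4

Eigenvalues and multiplicities (the geometric multiplicity of λ is n − rank(A − λI), which equals the number of Jordan blocks for λ):
  λ = 2: algebraic multiplicity = 4, geometric multiplicity = 3

Determining the block sizes for each eigenvalue:
  λ = 2: 3 blocks summing to 4 forces exactly one block of size 2 and the rest size 1 → block sizes [2, 1, 1]

Assembling the blocks gives a Jordan form
J =
  [2, 1, 0, 0]
  [0, 2, 0, 0]
  [0, 0, 2, 0]
  [0, 0, 0, 2]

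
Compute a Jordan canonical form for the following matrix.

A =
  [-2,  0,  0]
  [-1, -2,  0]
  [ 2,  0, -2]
J_2(-2) ⊕ J_1(-2)

The characteristic polynomial is
  det(x·I − A) = x^3 + 6*x^2 + 12*x + 8 = (x + 2)^3

Eigenvalues and multiplicities (the geometric multiplicity of λ is n − rank(A − λI), which equals the number of Jordan blocks for λ):
  λ = -2: algebraic multiplicity = 3, geometric multiplicity = 2

Determining the block sizes for each eigenvalue:
  λ = -2: 2 blocks summing to 3 forces exactly one block of size 2 and the rest size 1 → block sizes [2, 1]

Assembling the blocks gives a Jordan form
J =
  [-2,  1,  0]
  [ 0, -2,  0]
  [ 0,  0, -2]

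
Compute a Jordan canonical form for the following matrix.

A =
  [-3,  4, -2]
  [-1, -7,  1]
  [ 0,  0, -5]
J_2(-5) ⊕ J_1(-5)

The characteristic polynomial is
  det(x·I − A) = x^3 + 15*x^2 + 75*x + 125 = (x + 5)^3

Eigenvalues and multiplicities (the geometric multiplicity of λ is n − rank(A − λI), which equals the number of Jordan blocks for λ):
  λ = -5: algebraic multiplicity = 3, geometric multiplicity = 2

Determining the block sizes for each eigenvalue:
  λ = -5: 2 blocks summing to 3 forces exactly one block of size 2 and the rest size 1 → block sizes [2, 1]

Assembling the blocks gives a Jordan form
J =
  [-5,  1,  0]
  [ 0, -5,  0]
  [ 0,  0, -5]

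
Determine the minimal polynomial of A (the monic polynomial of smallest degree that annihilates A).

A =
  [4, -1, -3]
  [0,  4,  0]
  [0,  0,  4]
x^2 - 8*x + 16

The characteristic polynomial is χ_A(x) = (x - 4)^3, so the eigenvalues are known. The minimal polynomial is
  m_A(x) = Π_λ (x − λ)^{k_λ}
where k_λ is the size of the *largest* Jordan block for λ (equivalently, the smallest k with (A − λI)^k v = 0 for every generalised eigenvector v of λ).

  λ = 4: largest Jordan block has size 2, contributing (x − 4)^2

So m_A(x) = (x - 4)^2 = x^2 - 8*x + 16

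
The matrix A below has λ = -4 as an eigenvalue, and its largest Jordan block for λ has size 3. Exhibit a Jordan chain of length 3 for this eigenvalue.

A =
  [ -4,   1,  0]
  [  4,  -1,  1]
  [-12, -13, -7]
A Jordan chain for λ = -4 of length 3:
v_1 = (4, 0, -16)ᵀ
v_2 = (0, 4, -12)ᵀ
v_3 = (1, 0, 0)ᵀ

Let N = A − (-4)·I. We want v_3 with N^3 v_3 = 0 but N^2 v_3 ≠ 0; then v_{j-1} := N · v_j for j = 3, …, 2.

Pick v_3 = (1, 0, 0)ᵀ.
Then v_2 = N · v_3 = (0, 4, -12)ᵀ.
Then v_1 = N · v_2 = (4, 0, -16)ᵀ.

Sanity check: (A − (-4)·I) v_1 = (0, 0, 0)ᵀ = 0. ✓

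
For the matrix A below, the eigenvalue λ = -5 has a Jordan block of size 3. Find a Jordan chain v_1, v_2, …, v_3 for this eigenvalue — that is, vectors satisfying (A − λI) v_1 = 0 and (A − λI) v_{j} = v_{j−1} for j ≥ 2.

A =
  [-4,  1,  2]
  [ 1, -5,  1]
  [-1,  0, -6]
A Jordan chain for λ = -5 of length 3:
v_1 = (1, 1, -1)ᵀ
v_2 = (1, 0, 0)ᵀ
v_3 = (0, 1, 0)ᵀ

Let N = A − (-5)·I. We want v_3 with N^3 v_3 = 0 but N^2 v_3 ≠ 0; then v_{j-1} := N · v_j for j = 3, …, 2.

Pick v_3 = (0, 1, 0)ᵀ.
Then v_2 = N · v_3 = (1, 0, 0)ᵀ.
Then v_1 = N · v_2 = (1, 1, -1)ᵀ.

Sanity check: (A − (-5)·I) v_1 = (0, 0, 0)ᵀ = 0. ✓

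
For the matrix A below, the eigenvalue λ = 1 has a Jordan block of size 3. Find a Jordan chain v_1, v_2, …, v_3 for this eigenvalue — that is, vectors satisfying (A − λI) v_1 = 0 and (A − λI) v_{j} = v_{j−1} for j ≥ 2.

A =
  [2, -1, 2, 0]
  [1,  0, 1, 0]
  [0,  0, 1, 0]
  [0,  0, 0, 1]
A Jordan chain for λ = 1 of length 3:
v_1 = (1, 1, 0, 0)ᵀ
v_2 = (2, 1, 0, 0)ᵀ
v_3 = (0, 0, 1, 0)ᵀ

Let N = A − (1)·I. We want v_3 with N^3 v_3 = 0 but N^2 v_3 ≠ 0; then v_{j-1} := N · v_j for j = 3, …, 2.

Pick v_3 = (0, 0, 1, 0)ᵀ.
Then v_2 = N · v_3 = (2, 1, 0, 0)ᵀ.
Then v_1 = N · v_2 = (1, 1, 0, 0)ᵀ.

Sanity check: (A − (1)·I) v_1 = (0, 0, 0, 0)ᵀ = 0. ✓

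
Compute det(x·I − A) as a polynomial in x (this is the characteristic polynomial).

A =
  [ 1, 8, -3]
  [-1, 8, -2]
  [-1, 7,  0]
x^3 - 9*x^2 + 27*x - 27

Expanding det(x·I − A) (e.g. by cofactor expansion or by noting that A is similar to its Jordan form J, which has the same characteristic polynomial as A) gives
  χ_A(x) = x^3 - 9*x^2 + 27*x - 27
which factors as (x - 3)^3. The eigenvalues (with algebraic multiplicities) are λ = 3 with multiplicity 3.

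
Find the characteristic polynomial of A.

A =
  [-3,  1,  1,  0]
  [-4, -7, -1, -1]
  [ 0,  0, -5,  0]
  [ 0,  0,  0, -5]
x^4 + 20*x^3 + 150*x^2 + 500*x + 625

Expanding det(x·I − A) (e.g. by cofactor expansion or by noting that A is similar to its Jordan form J, which has the same characteristic polynomial as A) gives
  χ_A(x) = x^4 + 20*x^3 + 150*x^2 + 500*x + 625
which factors as (x + 5)^4. The eigenvalues (with algebraic multiplicities) are λ = -5 with multiplicity 4.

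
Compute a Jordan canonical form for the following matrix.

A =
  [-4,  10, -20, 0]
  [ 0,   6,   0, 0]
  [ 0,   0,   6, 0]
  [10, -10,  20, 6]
J_1(-4) ⊕ J_1(6) ⊕ J_1(6) ⊕ J_1(6)

The characteristic polynomial is
  det(x·I − A) = x^4 - 14*x^3 + 36*x^2 + 216*x - 864 = (x - 6)^3*(x + 4)

Eigenvalues and multiplicities (the geometric multiplicity of λ is n − rank(A − λI), which equals the number of Jordan blocks for λ):
  λ = -4: algebraic multiplicity = 1, geometric multiplicity = 1
  λ = 6: algebraic multiplicity = 3, geometric multiplicity = 3

Determining the block sizes for each eigenvalue:
  λ = -4: one block (gm = 1), so the single block has size am = 1 → block sizes [1]
  λ = 6: gm = am = 3, so every block has size 1 → block sizes [1, 1, 1]

Assembling the blocks gives a Jordan form
J =
  [-4, 0, 0, 0]
  [ 0, 6, 0, 0]
  [ 0, 0, 6, 0]
  [ 0, 0, 0, 6]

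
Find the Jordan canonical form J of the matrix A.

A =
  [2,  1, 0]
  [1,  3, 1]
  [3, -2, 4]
J_3(3)

The characteristic polynomial is
  det(x·I − A) = x^3 - 9*x^2 + 27*x - 27 = (x - 3)^3

Eigenvalues and multiplicities (the geometric multiplicity of λ is n − rank(A − λI), which equals the number of Jordan blocks for λ):
  λ = 3: algebraic multiplicity = 3, geometric multiplicity = 1

Determining the block sizes for each eigenvalue:
  λ = 3: one block (gm = 1), so the single block has size am = 3 → block sizes [3]

Assembling the blocks gives a Jordan form
J =
  [3, 1, 0]
  [0, 3, 1]
  [0, 0, 3]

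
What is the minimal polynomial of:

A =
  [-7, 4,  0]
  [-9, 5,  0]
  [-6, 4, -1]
x^2 + 2*x + 1

The characteristic polynomial is χ_A(x) = (x + 1)^3, so the eigenvalues are known. The minimal polynomial is
  m_A(x) = Π_λ (x − λ)^{k_λ}
where k_λ is the size of the *largest* Jordan block for λ (equivalently, the smallest k with (A − λI)^k v = 0 for every generalised eigenvector v of λ).

  λ = -1: largest Jordan block has size 2, contributing (x + 1)^2

So m_A(x) = (x + 1)^2 = x^2 + 2*x + 1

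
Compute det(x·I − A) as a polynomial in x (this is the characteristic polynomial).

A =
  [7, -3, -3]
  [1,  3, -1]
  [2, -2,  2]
x^3 - 12*x^2 + 48*x - 64

Expanding det(x·I − A) (e.g. by cofactor expansion or by noting that A is similar to its Jordan form J, which has the same characteristic polynomial as A) gives
  χ_A(x) = x^3 - 12*x^2 + 48*x - 64
which factors as (x - 4)^3. The eigenvalues (with algebraic multiplicities) are λ = 4 with multiplicity 3.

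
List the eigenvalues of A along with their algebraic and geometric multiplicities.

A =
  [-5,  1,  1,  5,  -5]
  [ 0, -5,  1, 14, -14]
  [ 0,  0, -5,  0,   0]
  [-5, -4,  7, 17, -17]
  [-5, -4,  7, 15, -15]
λ = -5: alg = 3, geom = 1; λ = 0: alg = 1, geom = 1; λ = 2: alg = 1, geom = 1

Step 1 — factor the characteristic polynomial to read off the algebraic multiplicities:
  χ_A(x) = x*(x - 2)*(x + 5)^3

Step 2 — compute geometric multiplicities via the rank-nullity identity g(λ) = n − rank(A − λI):
  rank(A − (-5)·I) = 4, so dim ker(A − (-5)·I) = n − 4 = 1
  rank(A − (0)·I) = 4, so dim ker(A − (0)·I) = n − 4 = 1
  rank(A − (2)·I) = 4, so dim ker(A − (2)·I) = n − 4 = 1

Summary:
  λ = -5: algebraic multiplicity = 3, geometric multiplicity = 1
  λ = 0: algebraic multiplicity = 1, geometric multiplicity = 1
  λ = 2: algebraic multiplicity = 1, geometric multiplicity = 1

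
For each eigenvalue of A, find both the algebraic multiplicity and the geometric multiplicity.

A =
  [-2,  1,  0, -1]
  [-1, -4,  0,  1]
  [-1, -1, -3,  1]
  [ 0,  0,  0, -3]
λ = -3: alg = 4, geom = 3

Step 1 — factor the characteristic polynomial to read off the algebraic multiplicities:
  χ_A(x) = (x + 3)^4

Step 2 — compute geometric multiplicities via the rank-nullity identity g(λ) = n − rank(A − λI):
  rank(A − (-3)·I) = 1, so dim ker(A − (-3)·I) = n − 1 = 3

Summary:
  λ = -3: algebraic multiplicity = 4, geometric multiplicity = 3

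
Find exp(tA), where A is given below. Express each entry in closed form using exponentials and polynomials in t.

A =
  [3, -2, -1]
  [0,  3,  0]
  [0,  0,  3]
e^{tA} =
  [exp(3*t), -2*t*exp(3*t), -t*exp(3*t)]
  [0, exp(3*t), 0]
  [0, 0, exp(3*t)]

Strategy: write A = P · J · P⁻¹ where J is a Jordan canonical form, so e^{tA} = P · e^{tJ} · P⁻¹, and e^{tJ} can be computed block-by-block.

A has Jordan form
J =
  [3, 1, 0]
  [0, 3, 0]
  [0, 0, 3]
(up to reordering of blocks).

Per-block formulas:
  For a 1×1 block at λ = 3: exp(t · [3]) = [e^(3t)].
  For a 2×2 Jordan block J_2(3): exp(t · J_2(3)) = e^(3t)·(I + t·N), where N is the 2×2 nilpotent shift.

After assembling e^{tJ} and conjugating by P, we get:

e^{tA} =
  [exp(3*t), -2*t*exp(3*t), -t*exp(3*t)]
  [0, exp(3*t), 0]
  [0, 0, exp(3*t)]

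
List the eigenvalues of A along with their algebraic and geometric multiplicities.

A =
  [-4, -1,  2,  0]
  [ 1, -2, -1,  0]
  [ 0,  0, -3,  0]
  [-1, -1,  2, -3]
λ = -3: alg = 4, geom = 2

Step 1 — factor the characteristic polynomial to read off the algebraic multiplicities:
  χ_A(x) = (x + 3)^4

Step 2 — compute geometric multiplicities via the rank-nullity identity g(λ) = n − rank(A − λI):
  rank(A − (-3)·I) = 2, so dim ker(A − (-3)·I) = n − 2 = 2

Summary:
  λ = -3: algebraic multiplicity = 4, geometric multiplicity = 2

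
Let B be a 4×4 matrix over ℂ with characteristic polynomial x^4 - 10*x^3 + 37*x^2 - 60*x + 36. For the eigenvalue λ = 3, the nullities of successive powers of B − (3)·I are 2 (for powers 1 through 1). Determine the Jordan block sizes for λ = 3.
Block sizes for λ = 3: [1, 1]

From the dimensions of kernels of powers, the number of Jordan blocks of size at least j is d_j − d_{j−1} where d_j = dim ker(N^j) (with d_0 = 0). Computing the differences gives [2].
The number of blocks of size exactly k is (#blocks of size ≥ k) − (#blocks of size ≥ k + 1), so the partition is: 2 block(s) of size 1.
In nonincreasing order the block sizes are [1, 1].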